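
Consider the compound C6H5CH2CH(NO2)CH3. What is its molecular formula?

Atom tally by fragment:
  C6H5CH2 → C:7 H:7
  CH(NO2) → C:1 H:1 N:1 O:2
  CH3 → C:1 H:3
Element totals:
  C: 9
  H: 11
  N: 1
  O: 2

C9H11NO2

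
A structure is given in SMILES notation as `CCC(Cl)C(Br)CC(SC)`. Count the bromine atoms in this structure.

1

Atom tally by fragment:
  CH3 → C:1 H:3
  CH2 → C:1 H:2
  CH(Cl) → C:1 H:1 Cl:1
  CH(Br) → C:1 H:1 Br:1
  CH2 → C:1 H:2
  CH2SCH3 → C:2 H:5 S:1
Element totals:
  C: 7
  H: 14
  Br: 1
  Cl: 1
  S: 1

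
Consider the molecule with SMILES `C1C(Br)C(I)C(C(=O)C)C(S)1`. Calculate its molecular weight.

Atom tally by fragment:
  cyclopentane ring core → C:5 H:10
  (− 4 ring H displaced by substituents)
  + Br → Br:1
  + I → I:1
  + COCH3 → C:2 H:3 O:1
  + SH → S:1 H:1
Element totals:
  C: 7
  H: 10
  Br: 1
  I: 1
  O: 1
  S: 1
Molecular formula: C7H10BrIOS.
  M = 7(12.011) + 10(1.008) + 79.904 + 126.904 + 15.999 + 32.06
    = 84.077 + 10.080 + 79.904 + 126.904 + 15.999 + 32.060 = 349.024

349.02 g/mol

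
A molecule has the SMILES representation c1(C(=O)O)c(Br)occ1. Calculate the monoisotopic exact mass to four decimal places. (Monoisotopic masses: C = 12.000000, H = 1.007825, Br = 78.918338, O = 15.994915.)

189.9266

Atom tally by fragment:
  furan ring core → C:4 H:4 O:1
  (− 2 ring H displaced by substituents)
  + COOH → C:1 H:1 O:2
  + Br → Br:1
Element totals:
  C: 5
  H: 3
  Br: 1
  O: 3
Molecular formula: C5H3BrO3.
  M = 5(12.0) + 3(1.007825) + 78.918338 + 3(15.994915)
    = 60.000000 + 3.023475 + 78.918338 + 47.984745 = 189.926558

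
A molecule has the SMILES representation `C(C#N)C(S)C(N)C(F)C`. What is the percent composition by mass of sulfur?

19.76%

Atom tally by fragment:
  NCCH2 → C:2 H:2 N:1
  CH(SH) → C:1 H:2 S:1
  CH(NH2) → C:1 H:3 N:1
  CH(F) → C:1 H:1 F:1
  CH3 → C:1 H:3
Element totals:
  C: 6
  H: 11
  F: 1
  N: 2
  S: 1
Molecular formula: C6H11FN2S.
Molar mass = 162.226 g/mol.
Mass from S: 1 × 32.06 = 32.060 g/mol.
%S = 32.060 / 162.226 × 100 = 19.76%.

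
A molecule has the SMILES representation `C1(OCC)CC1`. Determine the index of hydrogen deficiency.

1

Atom tally by fragment:
  cyclopropane ring core → C:3 H:6
  (− 1 ring H displaced by substituents)
  + OC2H5 → C:2 H:5 O:1
Element totals:
  C: 5
  H: 10
  O: 1
Molecular formula: C5H10O.
DoU = (2C + 2 + N − H − X) / 2 = (2·5 + 2 + 0 − 10 − 0) / 2 = 1.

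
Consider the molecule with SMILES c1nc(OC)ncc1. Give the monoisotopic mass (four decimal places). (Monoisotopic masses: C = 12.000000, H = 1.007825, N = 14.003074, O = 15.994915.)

110.0480

Atom tally by fragment:
  pyrimidine ring core → C:4 H:4 N:2
  (− 1 ring H displaced by substituents)
  + OCH3 → C:1 H:3 O:1
Element totals:
  C: 5
  H: 6
  N: 2
  O: 1
Molecular formula: C5H6N2O.
  M = 5(12.0) + 6(1.007825) + 2(14.003074) + 15.994915
    = 60.000000 + 6.046950 + 28.006148 + 15.994915 = 110.048013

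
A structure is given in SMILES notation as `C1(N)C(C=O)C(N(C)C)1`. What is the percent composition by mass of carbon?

56.22%

Atom tally by fragment:
  cyclopropane ring core → C:3 H:6
  (− 3 ring H displaced by substituents)
  + NH2 → N:1 H:2
  + CHO → C:1 H:1 O:1
  + N(CH3)2 → N:1 C:2 H:6
Element totals:
  C: 6
  H: 12
  N: 2
  O: 1
Molecular formula: C6H12N2O.
Molar mass = 128.175 g/mol.
Mass from C: 6 × 12.011 = 72.066 g/mol.
%C = 72.066 / 128.175 × 100 = 56.22%.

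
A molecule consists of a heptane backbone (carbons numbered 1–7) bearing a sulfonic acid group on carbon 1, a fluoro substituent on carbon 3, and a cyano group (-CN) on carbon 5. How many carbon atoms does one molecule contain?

8

Atom tally by fragment:
  HO3SCH2 → C:1 H:3 S:1 O:3
  CH2 → C:1 H:2
  CH(F) → C:1 H:1 F:1
  CH2 → C:1 H:2
  CH(CN) → C:2 H:1 N:1
  CH2 → C:1 H:2
  CH3 → C:1 H:3
Element totals:
  C: 8
  H: 14
  F: 1
  N: 1
  O: 3
  S: 1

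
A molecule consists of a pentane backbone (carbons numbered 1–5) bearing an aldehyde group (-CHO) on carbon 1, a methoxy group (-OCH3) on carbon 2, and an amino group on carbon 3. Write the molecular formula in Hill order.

Atom tally by fragment:
  OHCCH2 → C:2 H:3 O:1
  CH(OCH3) → C:2 H:4 O:1
  CH(NH2) → C:1 H:3 N:1
  CH2 → C:1 H:2
  CH3 → C:1 H:3
Element totals:
  C: 7
  H: 15
  N: 1
  O: 2

C7H15NO2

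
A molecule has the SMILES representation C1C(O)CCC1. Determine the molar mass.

86.13 g/mol

Atom tally by fragment:
  cyclopentane ring core → C:5 H:10
  (− 1 ring H displaced by substituents)
  + OH → O:1 H:1
Element totals:
  C: 5
  H: 10
  O: 1
Molecular formula: C5H10O.
  M = 5(12.011) + 10(1.008) + 15.999
    = 60.055 + 10.080 + 15.999 = 86.134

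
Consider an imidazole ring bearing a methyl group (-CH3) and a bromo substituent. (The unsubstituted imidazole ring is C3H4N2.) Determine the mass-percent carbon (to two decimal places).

Atom tally by fragment:
  imidazole ring core → C:3 H:4 N:2
  (− 2 ring H displaced by substituents)
  + CH3 → C:1 H:3
  + Br → Br:1
Element totals:
  C: 4
  H: 5
  Br: 1
  N: 2
Molecular formula: C4H5BrN2.
Molar mass = 161.002 g/mol.
Mass from C: 4 × 12.011 = 48.044 g/mol.
%C = 48.044 / 161.002 × 100 = 29.84%.

29.84%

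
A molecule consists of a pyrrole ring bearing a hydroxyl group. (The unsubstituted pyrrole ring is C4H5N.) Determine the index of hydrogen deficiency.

Atom tally by fragment:
  pyrrole ring core → C:4 H:5 N:1
  (− 1 ring H displaced by substituents)
  + OH → O:1 H:1
Element totals:
  C: 4
  H: 5
  N: 1
  O: 1
Molecular formula: C4H5NO.
DoU = (2C + 2 + N − H − X) / 2 = (2·4 + 2 + 1 − 5 − 0) / 2 = 3.

3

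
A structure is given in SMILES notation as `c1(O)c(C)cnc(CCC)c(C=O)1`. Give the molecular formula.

Atom tally by fragment:
  pyridine ring core → C:5 H:5 N:1
  (− 4 ring H displaced by substituents)
  + OH → O:1 H:1
  + CH3 → C:1 H:3
  + CH2CH2CH3 → C:3 H:7
  + CHO → C:1 H:1 O:1
Element totals:
  C: 10
  H: 13
  N: 1
  O: 2

C10H13NO2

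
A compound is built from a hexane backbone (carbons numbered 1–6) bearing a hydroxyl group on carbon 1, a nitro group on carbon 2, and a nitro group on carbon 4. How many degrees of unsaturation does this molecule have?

2

Atom tally by fragment:
  HOCH2 → C:1 H:3 O:1
  CH(NO2) → C:1 H:1 N:1 O:2
  CH2 → C:1 H:2
  CH(NO2) → C:1 H:1 N:1 O:2
  CH2 → C:1 H:2
  CH3 → C:1 H:3
Element totals:
  C: 6
  H: 12
  N: 2
  O: 5
Molecular formula: C6H12N2O5.
DoU = (2C + 2 + N − H − X) / 2 = (2·6 + 2 + 2 − 12 − 0) / 2 = 2.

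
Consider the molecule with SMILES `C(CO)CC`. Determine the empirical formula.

Atom tally by fragment:
  HOCH2CH2 → C:2 H:5 O:1
  CH2 → C:1 H:2
  CH3 → C:1 H:3
Element totals:
  C: 4
  H: 10
  O: 1
Molecular formula: C4H10O.
gcd of subscripts (4, 10, 1) = 1, so the empirical formula equals the molecular formula.

C4H10O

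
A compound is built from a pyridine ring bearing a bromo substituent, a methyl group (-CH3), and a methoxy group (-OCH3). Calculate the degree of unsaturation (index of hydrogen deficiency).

4

Atom tally by fragment:
  pyridine ring core → C:5 H:5 N:1
  (− 3 ring H displaced by substituents)
  + Br → Br:1
  + CH3 → C:1 H:3
  + OCH3 → C:1 H:3 O:1
Element totals:
  C: 7
  H: 8
  Br: 1
  N: 1
  O: 1
Molecular formula: C7H8BrNO.
DoU = (2C + 2 + N − H − X) / 2 = (2·7 + 2 + 1 − 8 − 1) / 2 = 4.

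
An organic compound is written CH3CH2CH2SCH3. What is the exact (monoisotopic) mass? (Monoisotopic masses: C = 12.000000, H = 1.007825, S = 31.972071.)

90.0503

Atom tally by fragment:
  CH3 → C:1 H:3
  CH2 → C:1 H:2
  CH2SCH3 → C:2 H:5 S:1
Element totals:
  C: 4
  H: 10
  S: 1
Molecular formula: C4H10S.
  M = 4(12.0) + 10(1.007825) + 31.972071
    = 48.000000 + 10.078250 + 31.972071 = 90.050321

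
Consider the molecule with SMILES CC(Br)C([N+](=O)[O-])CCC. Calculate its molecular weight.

210.07 g/mol

Atom tally by fragment:
  CH3 → C:1 H:3
  CH(Br) → C:1 H:1 Br:1
  CH(NO2) → C:1 H:1 N:1 O:2
  CH2 → C:1 H:2
  CH2 → C:1 H:2
  CH3 → C:1 H:3
Element totals:
  C: 6
  H: 12
  Br: 1
  N: 1
  O: 2
Molecular formula: C6H12BrNO2.
  M = 6(12.011) + 12(1.008) + 79.904 + 14.007 + 2(15.999)
    = 72.066 + 12.096 + 79.904 + 14.007 + 31.998 = 210.071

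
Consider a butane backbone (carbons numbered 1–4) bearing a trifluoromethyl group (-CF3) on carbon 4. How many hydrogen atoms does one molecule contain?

Atom tally by fragment:
  CH3 → C:1 H:3
  CH2 → C:1 H:2
  CH2 → C:1 H:2
  CH2CF3 → C:2 H:2 F:3
Element totals:
  C: 5
  H: 9
  F: 3

9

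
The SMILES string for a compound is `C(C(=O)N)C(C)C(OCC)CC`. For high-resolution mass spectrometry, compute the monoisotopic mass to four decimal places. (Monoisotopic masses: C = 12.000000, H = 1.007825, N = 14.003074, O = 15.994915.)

Atom tally by fragment:
  H2NOCCH2 → C:2 H:4 O:1 N:1
  CH(CH3) → C:2 H:4
  CH(OC2H5) → C:3 H:6 O:1
  CH2 → C:1 H:2
  CH3 → C:1 H:3
Element totals:
  C: 9
  H: 19
  N: 1
  O: 2
Molecular formula: C9H19NO2.
  M = 9(12.0) + 19(1.007825) + 14.003074 + 2(15.994915)
    = 108.000000 + 19.148675 + 14.003074 + 31.989830 = 173.141579

173.1416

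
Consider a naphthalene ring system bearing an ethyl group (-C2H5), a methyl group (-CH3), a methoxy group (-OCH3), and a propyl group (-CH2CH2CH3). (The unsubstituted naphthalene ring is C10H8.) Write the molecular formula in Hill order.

Atom tally by fragment:
  naphthalene ring system core → C:10 H:8
  (− 4 ring H displaced by substituents)
  + C2H5 → C:2 H:5
  + CH3 → C:1 H:3
  + OCH3 → C:1 H:3 O:1
  + CH2CH2CH3 → C:3 H:7
Element totals:
  C: 17
  H: 22
  O: 1

C17H22O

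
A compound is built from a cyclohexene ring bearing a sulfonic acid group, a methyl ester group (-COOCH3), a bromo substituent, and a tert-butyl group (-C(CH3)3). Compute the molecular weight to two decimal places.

355.24 g/mol

Atom tally by fragment:
  cyclohexene ring core → C:6 H:10
  (− 4 ring H displaced by substituents)
  + SO3H → S:1 O:3 H:1
  + COOCH3 → C:2 H:3 O:2
  + Br → Br:1
  + C(CH3)3 → C:4 H:9
Element totals:
  C: 12
  H: 19
  Br: 1
  O: 5
  S: 1
Molecular formula: C12H19BrO5S.
  M = 12(12.011) + 19(1.008) + 79.904 + 5(15.999) + 32.06
    = 144.132 + 19.152 + 79.904 + 79.995 + 32.060 = 355.243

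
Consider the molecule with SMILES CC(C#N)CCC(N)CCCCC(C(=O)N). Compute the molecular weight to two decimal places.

Atom tally by fragment:
  CH3 → C:1 H:3
  CH(CN) → C:2 H:1 N:1
  CH2 → C:1 H:2
  CH2 → C:1 H:2
  CH(NH2) → C:1 H:3 N:1
  CH2 → C:1 H:2
  CH2 → C:1 H:2
  CH2 → C:1 H:2
  CH2 → C:1 H:2
  CH2CONH2 → C:2 H:4 O:1 N:1
Element totals:
  C: 12
  H: 23
  N: 3
  O: 1
Molecular formula: C12H23N3O.
  M = 12(12.011) + 23(1.008) + 3(14.007) + 15.999
    = 144.132 + 23.184 + 42.021 + 15.999 = 225.336

225.34 g/mol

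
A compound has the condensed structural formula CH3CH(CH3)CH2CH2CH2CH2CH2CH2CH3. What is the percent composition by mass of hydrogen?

15.59%

Element totals:
  C: 10
  H: 22
Molecular formula: C10H22.
Molar mass = 142.286 g/mol.
Mass from H: 22 × 1.008 = 22.176 g/mol.
%H = 22.176 / 142.286 × 100 = 15.59%.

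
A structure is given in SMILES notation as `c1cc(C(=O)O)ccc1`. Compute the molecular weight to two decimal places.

122.12 g/mol

Atom tally by fragment:
  benzene ring core → C:6 H:6
  (− 1 ring H displaced by substituents)
  + COOH → C:1 H:1 O:2
Element totals:
  C: 7
  H: 6
  O: 2
Molecular formula: C7H6O2.
  M = 7(12.011) + 6(1.008) + 2(15.999)
    = 84.077 + 6.048 + 31.998 = 122.123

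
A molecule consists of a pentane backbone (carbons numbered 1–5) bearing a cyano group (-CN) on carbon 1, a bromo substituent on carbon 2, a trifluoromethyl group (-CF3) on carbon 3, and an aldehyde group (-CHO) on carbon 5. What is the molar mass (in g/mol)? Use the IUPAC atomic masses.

272.06 g/mol

Atom tally by fragment:
  NCCH2 → C:2 H:2 N:1
  CH(Br) → C:1 H:1 Br:1
  CH(CF3) → C:2 H:1 F:3
  CH2 → C:1 H:2
  CH2CHO → C:2 H:3 O:1
Element totals:
  C: 8
  H: 9
  Br: 1
  F: 3
  N: 1
  O: 1
Molecular formula: C8H9BrF3NO.
  M = 8(12.011) + 9(1.008) + 79.904 + 3(18.998) + 14.007 + 15.999
    = 96.088 + 9.072 + 79.904 + 56.994 + 14.007 + 15.999 = 272.064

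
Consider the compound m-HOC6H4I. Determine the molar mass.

220.01 g/mol

Element totals:
  C: 6
  H: 5
  I: 1
  O: 1
Molecular formula: C6H5IO.
  M = 6(12.011) + 5(1.008) + 126.904 + 15.999
    = 72.066 + 5.040 + 126.904 + 15.999 = 220.009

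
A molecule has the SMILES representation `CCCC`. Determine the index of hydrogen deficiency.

0

Atom tally by fragment:
  CH3 → C:1 H:3
  CH2 → C:1 H:2
  CH2 → C:1 H:2
  CH3 → C:1 H:3
Element totals:
  C: 4
  H: 10
Molecular formula: C4H10.
DoU = (2C + 2 + N − H − X) / 2 = (2·4 + 2 + 0 − 10 − 0) / 2 = 0.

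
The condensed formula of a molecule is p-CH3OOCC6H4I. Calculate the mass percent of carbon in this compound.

Element totals:
  C: 8
  H: 7
  I: 1
  O: 2
Molecular formula: C8H7IO2.
Molar mass = 262.046 g/mol.
Mass from C: 8 × 12.011 = 96.088 g/mol.
%C = 96.088 / 262.046 × 100 = 36.67%.

36.67%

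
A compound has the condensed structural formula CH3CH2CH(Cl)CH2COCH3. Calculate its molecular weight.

Atom tally by fragment:
  CH3 → C:1 H:3
  CH2 → C:1 H:2
  CH(Cl) → C:1 H:1 Cl:1
  CH2COCH3 → C:3 H:5 O:1
Element totals:
  C: 6
  H: 11
  Cl: 1
  O: 1
Molecular formula: C6H11ClO.
  M = 6(12.011) + 11(1.008) + 35.45 + 15.999
    = 72.066 + 11.088 + 35.450 + 15.999 = 134.603

134.60 g/mol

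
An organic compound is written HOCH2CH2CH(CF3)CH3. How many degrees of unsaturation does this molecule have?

0

Atom tally by fragment:
  HOCH2 → C:1 H:3 O:1
  CH2 → C:1 H:2
  CH(CF3) → C:2 H:1 F:3
  CH3 → C:1 H:3
Element totals:
  C: 5
  H: 9
  F: 3
  O: 1
Molecular formula: C5H9F3O.
DoU = (2C + 2 + N − H − X) / 2 = (2·5 + 2 + 0 − 9 − 3) / 2 = 0.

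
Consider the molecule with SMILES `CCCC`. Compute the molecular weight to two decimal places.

58.12 g/mol

Atom tally by fragment:
  CH3 → C:1 H:3
  CH2 → C:1 H:2
  CH2 → C:1 H:2
  CH3 → C:1 H:3
Element totals:
  C: 4
  H: 10
Molecular formula: C4H10.
  M = 4(12.011) + 10(1.008)
    = 48.044 + 10.080 = 58.124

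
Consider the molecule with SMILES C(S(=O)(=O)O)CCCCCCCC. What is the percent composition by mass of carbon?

Atom tally by fragment:
  HO3SCH2 → C:1 H:3 S:1 O:3
  CH2 → C:1 H:2
  CH2 → C:1 H:2
  CH2 → C:1 H:2
  CH2 → C:1 H:2
  CH2 → C:1 H:2
  CH2 → C:1 H:2
  CH2 → C:1 H:2
  CH3 → C:1 H:3
Element totals:
  C: 9
  H: 20
  O: 3
  S: 1
Molecular formula: C9H20O3S.
Molar mass = 208.316 g/mol.
Mass from C: 9 × 12.011 = 108.099 g/mol.
%C = 108.099 / 208.316 × 100 = 51.89%.

51.89%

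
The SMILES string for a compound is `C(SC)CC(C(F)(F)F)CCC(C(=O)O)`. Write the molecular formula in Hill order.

Atom tally by fragment:
  CH3SCH2 → C:2 H:5 S:1
  CH2 → C:1 H:2
  CH(CF3) → C:2 H:1 F:3
  CH2 → C:1 H:2
  CH2 → C:1 H:2
  CH2COOH → C:2 H:3 O:2
Element totals:
  C: 9
  H: 15
  F: 3
  O: 2
  S: 1

C9H15F3O2S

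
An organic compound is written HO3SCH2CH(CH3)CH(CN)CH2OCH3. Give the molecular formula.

C7H13NO4S

Atom tally by fragment:
  HO3SCH2 → C:1 H:3 S:1 O:3
  CH(CH3) → C:2 H:4
  CH(CN) → C:2 H:1 N:1
  CH2OCH3 → C:2 H:5 O:1
Element totals:
  C: 7
  H: 13
  N: 1
  O: 4
  S: 1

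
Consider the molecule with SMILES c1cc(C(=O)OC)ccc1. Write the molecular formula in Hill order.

C8H8O2

Atom tally by fragment:
  benzene ring core → C:6 H:6
  (− 1 ring H displaced by substituents)
  + COOCH3 → C:2 H:3 O:2
Element totals:
  C: 8
  H: 8
  O: 2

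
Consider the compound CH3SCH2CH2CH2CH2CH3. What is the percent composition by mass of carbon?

60.95%

Atom tally by fragment:
  CH3SCH2 → C:2 H:5 S:1
  CH2 → C:1 H:2
  CH2 → C:1 H:2
  CH2 → C:1 H:2
  CH3 → C:1 H:3
Element totals:
  C: 6
  H: 14
  S: 1
Molecular formula: C6H14S.
Molar mass = 118.238 g/mol.
Mass from C: 6 × 12.011 = 72.066 g/mol.
%C = 72.066 / 118.238 × 100 = 60.95%.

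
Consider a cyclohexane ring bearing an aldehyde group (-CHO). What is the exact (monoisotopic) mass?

Atom tally by fragment:
  cyclohexane ring core → C:6 H:12
  (− 1 ring H displaced by substituents)
  + CHO → C:1 H:1 O:1
Element totals:
  C: 7
  H: 12
  O: 1
Molecular formula: C7H12O.
  M = 7(12.0) + 12(1.007825) + 15.994915
    = 84.000000 + 12.093900 + 15.994915 = 112.088815

112.0888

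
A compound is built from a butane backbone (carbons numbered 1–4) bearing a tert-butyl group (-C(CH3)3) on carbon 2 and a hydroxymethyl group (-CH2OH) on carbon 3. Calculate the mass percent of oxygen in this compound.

Atom tally by fragment:
  CH3 → C:1 H:3
  CH(C(CH3)3) → C:5 H:10
  CH(CH2OH) → C:2 H:4 O:1
  CH3 → C:1 H:3
Element totals:
  C: 9
  H: 20
  O: 1
Molecular formula: C9H20O.
Molar mass = 144.258 g/mol.
Mass from O: 1 × 15.999 = 15.999 g/mol.
%O = 15.999 / 144.258 × 100 = 11.09%.

11.09%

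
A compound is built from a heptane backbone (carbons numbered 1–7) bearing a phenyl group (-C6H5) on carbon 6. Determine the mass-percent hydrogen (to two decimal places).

11.43%

Atom tally by fragment:
  CH3 → C:1 H:3
  CH2 → C:1 H:2
  CH2 → C:1 H:2
  CH2 → C:1 H:2
  CH2 → C:1 H:2
  CH(C6H5) → C:7 H:6
  CH3 → C:1 H:3
Element totals:
  C: 13
  H: 20
Molecular formula: C13H20.
Molar mass = 176.303 g/mol.
Mass from H: 20 × 1.008 = 20.160 g/mol.
%H = 20.160 / 176.303 × 100 = 11.43%.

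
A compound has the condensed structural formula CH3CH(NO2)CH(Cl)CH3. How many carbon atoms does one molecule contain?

Atom tally by fragment:
  CH3 → C:1 H:3
  CH(NO2) → C:1 H:1 N:1 O:2
  CH(Cl) → C:1 H:1 Cl:1
  CH3 → C:1 H:3
Element totals:
  C: 4
  H: 8
  Cl: 1
  N: 1
  O: 2

4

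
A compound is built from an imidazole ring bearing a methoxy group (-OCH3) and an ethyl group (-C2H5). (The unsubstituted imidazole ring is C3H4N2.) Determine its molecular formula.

Atom tally by fragment:
  imidazole ring core → C:3 H:4 N:2
  (− 2 ring H displaced by substituents)
  + OCH3 → C:1 H:3 O:1
  + C2H5 → C:2 H:5
Element totals:
  C: 6
  H: 10
  N: 2
  O: 1

C6H10N2O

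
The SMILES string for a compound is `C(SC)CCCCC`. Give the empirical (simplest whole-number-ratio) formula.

Atom tally by fragment:
  CH3SCH2 → C:2 H:5 S:1
  CH2 → C:1 H:2
  CH2 → C:1 H:2
  CH2 → C:1 H:2
  CH2 → C:1 H:2
  CH3 → C:1 H:3
Element totals:
  C: 7
  H: 16
  S: 1
Molecular formula: C7H16S.
gcd of subscripts (7, 16, 1) = 1, so the empirical formula equals the molecular formula.

C7H16S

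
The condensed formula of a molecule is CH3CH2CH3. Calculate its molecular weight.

Atom tally by fragment:
  CH3 → C:1 H:3
  CH2 → C:1 H:2
  CH3 → C:1 H:3
Element totals:
  C: 3
  H: 8
Molecular formula: C3H8.
  M = 3(12.011) + 8(1.008)
    = 36.033 + 8.064 = 44.097

44.10 g/mol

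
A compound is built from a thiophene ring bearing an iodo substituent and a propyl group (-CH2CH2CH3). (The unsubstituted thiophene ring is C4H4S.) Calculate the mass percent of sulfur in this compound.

Atom tally by fragment:
  thiophene ring core → C:4 H:4 S:1
  (− 2 ring H displaced by substituents)
  + I → I:1
  + CH2CH2CH3 → C:3 H:7
Element totals:
  C: 7
  H: 9
  I: 1
  S: 1
Molecular formula: C7H9IS.
Molar mass = 252.113 g/mol.
Mass from S: 1 × 32.06 = 32.060 g/mol.
%S = 32.060 / 252.113 × 100 = 12.72%.

12.72%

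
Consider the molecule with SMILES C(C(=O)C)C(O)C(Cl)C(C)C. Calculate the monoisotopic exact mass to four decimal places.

178.0761

Atom tally by fragment:
  CH3COCH2 → C:3 H:5 O:1
  CH(OH) → C:1 H:2 O:1
  CH(Cl) → C:1 H:1 Cl:1
  CH(CH3) → C:2 H:4
  CH3 → C:1 H:3
Element totals:
  C: 8
  H: 15
  Cl: 1
  O: 2
Molecular formula: C8H15ClO2.
  M = 8(12.0) + 15(1.007825) + 34.968853 + 2(15.994915)
    = 96.000000 + 15.117375 + 34.968853 + 31.989830 = 178.076058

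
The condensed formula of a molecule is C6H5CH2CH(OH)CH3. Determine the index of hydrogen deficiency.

Element totals:
  C: 9
  H: 12
  O: 1
Molecular formula: C9H12O.
DoU = (2C + 2 + N − H − X) / 2 = (2·9 + 2 + 0 − 12 − 0) / 2 = 4.

4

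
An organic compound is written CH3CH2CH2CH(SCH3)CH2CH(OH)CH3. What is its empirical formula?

Element totals:
  C: 8
  H: 18
  O: 1
  S: 1
Molecular formula: C8H18OS.
gcd of subscripts (8, 18, 1, 1) = 1, so the empirical formula equals the molecular formula.

C8H18OS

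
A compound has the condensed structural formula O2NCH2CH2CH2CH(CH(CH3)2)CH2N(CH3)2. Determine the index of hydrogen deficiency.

Atom tally by fragment:
  O2NCH2 → C:1 H:2 N:1 O:2
  CH2 → C:1 H:2
  CH2 → C:1 H:2
  CH(CH(CH3)2) → C:4 H:8
  CH2N(CH3)2 → C:3 H:8 N:1
Element totals:
  C: 10
  H: 22
  N: 2
  O: 2
Molecular formula: C10H22N2O2.
DoU = (2C + 2 + N − H − X) / 2 = (2·10 + 2 + 2 − 22 − 0) / 2 = 1.

1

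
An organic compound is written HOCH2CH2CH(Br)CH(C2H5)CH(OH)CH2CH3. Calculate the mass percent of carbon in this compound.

Atom tally by fragment:
  HOCH2CH2 → C:2 H:5 O:1
  CH(Br) → C:1 H:1 Br:1
  CH(C2H5) → C:3 H:6
  CH(OH) → C:1 H:2 O:1
  CH2 → C:1 H:2
  CH3 → C:1 H:3
Element totals:
  C: 9
  H: 19
  Br: 1
  O: 2
Molecular formula: C9H19BrO2.
Molar mass = 239.153 g/mol.
Mass from C: 9 × 12.011 = 108.099 g/mol.
%C = 108.099 / 239.153 × 100 = 45.20%.

45.20%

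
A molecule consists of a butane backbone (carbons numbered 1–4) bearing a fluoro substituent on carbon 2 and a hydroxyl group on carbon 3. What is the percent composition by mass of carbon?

52.16%

Atom tally by fragment:
  CH3 → C:1 H:3
  CH(F) → C:1 H:1 F:1
  CH(OH) → C:1 H:2 O:1
  CH3 → C:1 H:3
Element totals:
  C: 4
  H: 9
  F: 1
  O: 1
Molecular formula: C4H9FO.
Molar mass = 92.113 g/mol.
Mass from C: 4 × 12.011 = 48.044 g/mol.
%C = 48.044 / 92.113 × 100 = 52.16%.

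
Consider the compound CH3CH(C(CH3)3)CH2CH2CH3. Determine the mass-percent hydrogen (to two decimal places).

Atom tally by fragment:
  CH3 → C:1 H:3
  CH(C(CH3)3) → C:5 H:10
  CH2 → C:1 H:2
  CH2 → C:1 H:2
  CH3 → C:1 H:3
Element totals:
  C: 9
  H: 20
Molecular formula: C9H20.
Molar mass = 128.259 g/mol.
Mass from H: 20 × 1.008 = 20.160 g/mol.
%H = 20.160 / 128.259 × 100 = 15.72%.

15.72%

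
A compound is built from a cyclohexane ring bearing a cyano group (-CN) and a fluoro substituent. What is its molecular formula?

Atom tally by fragment:
  cyclohexane ring core → C:6 H:12
  (− 2 ring H displaced by substituents)
  + CN → C:1 N:1
  + F → F:1
Element totals:
  C: 7
  H: 10
  F: 1
  N: 1

C7H10FN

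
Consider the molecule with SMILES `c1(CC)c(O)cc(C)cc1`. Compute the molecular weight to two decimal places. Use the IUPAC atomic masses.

136.19 g/mol

Atom tally by fragment:
  benzene ring core → C:6 H:6
  (− 3 ring H displaced by substituents)
  + C2H5 → C:2 H:5
  + OH → O:1 H:1
  + CH3 → C:1 H:3
Element totals:
  C: 9
  H: 12
  O: 1
Molecular formula: C9H12O.
  M = 9(12.011) + 12(1.008) + 15.999
    = 108.099 + 12.096 + 15.999 = 136.194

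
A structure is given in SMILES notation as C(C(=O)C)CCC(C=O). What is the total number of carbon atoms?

Atom tally by fragment:
  CH3COCH2 → C:3 H:5 O:1
  CH2 → C:1 H:2
  CH2 → C:1 H:2
  CH2CHO → C:2 H:3 O:1
Element totals:
  C: 7
  H: 12
  O: 2

7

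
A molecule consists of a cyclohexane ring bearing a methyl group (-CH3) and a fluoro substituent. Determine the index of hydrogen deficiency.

Atom tally by fragment:
  cyclohexane ring core → C:6 H:12
  (− 2 ring H displaced by substituents)
  + CH3 → C:1 H:3
  + F → F:1
Element totals:
  C: 7
  H: 13
  F: 1
Molecular formula: C7H13F.
DoU = (2C + 2 + N − H − X) / 2 = (2·7 + 2 + 0 − 13 − 1) / 2 = 1.

1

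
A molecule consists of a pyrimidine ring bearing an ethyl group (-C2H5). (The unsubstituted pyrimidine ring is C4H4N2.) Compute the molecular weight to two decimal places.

Atom tally by fragment:
  pyrimidine ring core → C:4 H:4 N:2
  (− 1 ring H displaced by substituents)
  + C2H5 → C:2 H:5
Element totals:
  C: 6
  H: 8
  N: 2
Molecular formula: C6H8N2.
  M = 6(12.011) + 8(1.008) + 2(14.007)
    = 72.066 + 8.064 + 28.014 = 108.144

108.14 g/mol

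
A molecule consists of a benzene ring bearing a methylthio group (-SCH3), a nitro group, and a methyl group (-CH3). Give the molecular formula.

Atom tally by fragment:
  benzene ring core → C:6 H:6
  (− 3 ring H displaced by substituents)
  + SCH3 → C:1 H:3 S:1
  + NO2 → N:1 O:2
  + CH3 → C:1 H:3
Element totals:
  C: 8
  H: 9
  N: 1
  O: 2
  S: 1

C8H9NO2S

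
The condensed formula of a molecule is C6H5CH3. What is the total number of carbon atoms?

Atom tally by fragment:
  benzene ring core → C:6 H:6
  (− 1 ring H displaced by substituents)
  + CH3 → C:1 H:3
Element totals:
  C: 7
  H: 8

7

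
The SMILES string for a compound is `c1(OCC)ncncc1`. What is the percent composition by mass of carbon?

58.05%

Atom tally by fragment:
  pyrimidine ring core → C:4 H:4 N:2
  (− 1 ring H displaced by substituents)
  + OC2H5 → C:2 H:5 O:1
Element totals:
  C: 6
  H: 8
  N: 2
  O: 1
Molecular formula: C6H8N2O.
Molar mass = 124.143 g/mol.
Mass from C: 6 × 12.011 = 72.066 g/mol.
%C = 72.066 / 124.143 × 100 = 58.05%.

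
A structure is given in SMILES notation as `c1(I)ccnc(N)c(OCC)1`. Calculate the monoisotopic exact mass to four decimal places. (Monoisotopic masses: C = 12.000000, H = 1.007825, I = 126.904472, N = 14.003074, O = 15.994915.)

263.9760

Atom tally by fragment:
  pyridine ring core → C:5 H:5 N:1
  (− 3 ring H displaced by substituents)
  + I → I:1
  + NH2 → N:1 H:2
  + OC2H5 → C:2 H:5 O:1
Element totals:
  C: 7
  H: 9
  I: 1
  N: 2
  O: 1
Molecular formula: C7H9IN2O.
  M = 7(12.0) + 9(1.007825) + 126.904472 + 2(14.003074) + 15.994915
    = 84.000000 + 9.070425 + 126.904472 + 28.006148 + 15.994915 = 263.975960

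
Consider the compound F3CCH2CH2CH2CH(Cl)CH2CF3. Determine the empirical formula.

C7H9ClF6

Element totals:
  C: 7
  H: 9
  Cl: 1
  F: 6
Molecular formula: C7H9ClF6.
gcd of subscripts (7, 1, 6, 9) = 1, so the empirical formula equals the molecular formula.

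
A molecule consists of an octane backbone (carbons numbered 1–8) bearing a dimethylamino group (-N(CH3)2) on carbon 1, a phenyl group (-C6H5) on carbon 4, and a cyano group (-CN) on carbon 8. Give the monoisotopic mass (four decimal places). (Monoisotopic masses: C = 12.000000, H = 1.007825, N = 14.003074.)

258.2096

Atom tally by fragment:
  (CH3)2NCH2 → C:3 H:8 N:1
  CH2 → C:1 H:2
  CH2 → C:1 H:2
  CH(C6H5) → C:7 H:6
  CH2 → C:1 H:2
  CH2 → C:1 H:2
  CH2 → C:1 H:2
  CH2CN → C:2 H:2 N:1
Element totals:
  C: 17
  H: 26
  N: 2
Molecular formula: C17H26N2.
  M = 17(12.0) + 26(1.007825) + 2(14.003074)
    = 204.000000 + 26.203450 + 28.006148 = 258.209598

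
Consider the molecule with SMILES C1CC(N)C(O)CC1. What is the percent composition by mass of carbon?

62.57%

Atom tally by fragment:
  cyclohexane ring core → C:6 H:12
  (− 2 ring H displaced by substituents)
  + NH2 → N:1 H:2
  + OH → O:1 H:1
Element totals:
  C: 6
  H: 13
  N: 1
  O: 1
Molecular formula: C6H13NO.
Molar mass = 115.176 g/mol.
Mass from C: 6 × 12.011 = 72.066 g/mol.
%C = 72.066 / 115.176 × 100 = 62.57%.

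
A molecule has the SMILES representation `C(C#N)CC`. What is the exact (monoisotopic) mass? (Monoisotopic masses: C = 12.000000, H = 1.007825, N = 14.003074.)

69.0578

Atom tally by fragment:
  NCCH2 → C:2 H:2 N:1
  CH2 → C:1 H:2
  CH3 → C:1 H:3
Element totals:
  C: 4
  H: 7
  N: 1
Molecular formula: C4H7N.
  M = 4(12.0) + 7(1.007825) + 14.003074
    = 48.000000 + 7.054775 + 14.003074 = 69.057849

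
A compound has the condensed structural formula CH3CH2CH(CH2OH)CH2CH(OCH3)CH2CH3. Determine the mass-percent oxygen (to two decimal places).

Element totals:
  C: 9
  H: 20
  O: 2
Molecular formula: C9H20O2.
Molar mass = 160.257 g/mol.
Mass from O: 2 × 15.999 = 31.998 g/mol.
%O = 31.998 / 160.257 × 100 = 19.97%.

19.97%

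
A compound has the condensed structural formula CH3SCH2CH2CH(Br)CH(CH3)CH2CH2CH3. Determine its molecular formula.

C9H19BrS

Element totals:
  C: 9
  H: 19
  Br: 1
  S: 1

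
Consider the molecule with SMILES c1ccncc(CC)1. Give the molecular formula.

Atom tally by fragment:
  pyridine ring core → C:5 H:5 N:1
  (− 1 ring H displaced by substituents)
  + C2H5 → C:2 H:5
Element totals:
  C: 7
  H: 9
  N: 1

C7H9N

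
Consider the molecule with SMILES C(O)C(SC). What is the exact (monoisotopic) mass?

Atom tally by fragment:
  HOCH2 → C:1 H:3 O:1
  CH2SCH3 → C:2 H:5 S:1
Element totals:
  C: 3
  H: 8
  O: 1
  S: 1
Molecular formula: C3H8OS.
  M = 3(12.0) + 8(1.007825) + 15.994915 + 31.972071
    = 36.000000 + 8.062600 + 15.994915 + 31.972071 = 92.029586

92.0296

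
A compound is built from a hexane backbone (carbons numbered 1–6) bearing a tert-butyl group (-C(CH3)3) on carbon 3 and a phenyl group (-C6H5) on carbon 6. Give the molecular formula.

C16H26

Atom tally by fragment:
  CH3 → C:1 H:3
  CH2 → C:1 H:2
  CH(C(CH3)3) → C:5 H:10
  CH2 → C:1 H:2
  CH2 → C:1 H:2
  CH2C6H5 → C:7 H:7
Element totals:
  C: 16
  H: 26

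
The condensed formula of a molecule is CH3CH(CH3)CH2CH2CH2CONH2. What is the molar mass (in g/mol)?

Atom tally by fragment:
  CH3 → C:1 H:3
  CH(CH3) → C:2 H:4
  CH2 → C:1 H:2
  CH2 → C:1 H:2
  CH2CONH2 → C:2 H:4 O:1 N:1
Element totals:
  C: 7
  H: 15
  N: 1
  O: 1
Molecular formula: C7H15NO.
  M = 7(12.011) + 15(1.008) + 14.007 + 15.999
    = 84.077 + 15.120 + 14.007 + 15.999 = 129.203

129.20 g/mol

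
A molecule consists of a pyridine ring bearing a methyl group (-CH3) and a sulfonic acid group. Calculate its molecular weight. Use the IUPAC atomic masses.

Atom tally by fragment:
  pyridine ring core → C:5 H:5 N:1
  (− 2 ring H displaced by substituents)
  + CH3 → C:1 H:3
  + SO3H → S:1 O:3 H:1
Element totals:
  C: 6
  H: 7
  N: 1
  O: 3
  S: 1
Molecular formula: C6H7NO3S.
  M = 6(12.011) + 7(1.008) + 14.007 + 3(15.999) + 32.06
    = 72.066 + 7.056 + 14.007 + 47.997 + 32.060 = 173.186

173.19 g/mol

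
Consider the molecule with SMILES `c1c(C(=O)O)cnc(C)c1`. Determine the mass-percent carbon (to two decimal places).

61.31%

Atom tally by fragment:
  pyridine ring core → C:5 H:5 N:1
  (− 2 ring H displaced by substituents)
  + COOH → C:1 H:1 O:2
  + CH3 → C:1 H:3
Element totals:
  C: 7
  H: 7
  N: 1
  O: 2
Molecular formula: C7H7NO2.
Molar mass = 137.138 g/mol.
Mass from C: 7 × 12.011 = 84.077 g/mol.
%C = 84.077 / 137.138 × 100 = 61.31%.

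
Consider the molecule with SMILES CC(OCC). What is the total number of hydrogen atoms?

Atom tally by fragment:
  CH3 → C:1 H:3
  CH2OC2H5 → C:3 H:7 O:1
Element totals:
  C: 4
  H: 10
  O: 1

10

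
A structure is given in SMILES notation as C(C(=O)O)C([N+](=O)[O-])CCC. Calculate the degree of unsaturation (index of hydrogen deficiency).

Atom tally by fragment:
  HOOCCH2 → C:2 H:3 O:2
  CH(NO2) → C:1 H:1 N:1 O:2
  CH2 → C:1 H:2
  CH2 → C:1 H:2
  CH3 → C:1 H:3
Element totals:
  C: 6
  H: 11
  N: 1
  O: 4
Molecular formula: C6H11NO4.
DoU = (2C + 2 + N − H − X) / 2 = (2·6 + 2 + 1 − 11 − 0) / 2 = 2.

2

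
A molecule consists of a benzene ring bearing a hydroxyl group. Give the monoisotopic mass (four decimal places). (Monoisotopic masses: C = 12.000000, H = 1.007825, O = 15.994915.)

94.0419

Atom tally by fragment:
  benzene ring core → C:6 H:6
  (− 1 ring H displaced by substituents)
  + OH → O:1 H:1
Element totals:
  C: 6
  H: 6
  O: 1
Molecular formula: C6H6O.
  M = 6(12.0) + 6(1.007825) + 15.994915
    = 72.000000 + 6.046950 + 15.994915 = 94.041865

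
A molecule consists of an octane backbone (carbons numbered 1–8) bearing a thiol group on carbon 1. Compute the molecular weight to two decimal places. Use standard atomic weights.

Atom tally by fragment:
  HSCH2 → C:1 H:3 S:1
  CH2 → C:1 H:2
  CH2 → C:1 H:2
  CH2 → C:1 H:2
  CH2 → C:1 H:2
  CH2 → C:1 H:2
  CH2 → C:1 H:2
  CH3 → C:1 H:3
Element totals:
  C: 8
  H: 18
  S: 1
Molecular formula: C8H18S.
  M = 8(12.011) + 18(1.008) + 32.06
    = 96.088 + 18.144 + 32.060 = 146.292

146.29 g/mol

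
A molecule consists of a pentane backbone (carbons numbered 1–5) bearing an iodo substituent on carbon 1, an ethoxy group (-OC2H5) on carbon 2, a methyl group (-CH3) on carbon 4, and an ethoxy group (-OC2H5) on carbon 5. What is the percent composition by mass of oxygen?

Atom tally by fragment:
  ICH2 → C:1 H:2 I:1
  CH(OC2H5) → C:3 H:6 O:1
  CH2 → C:1 H:2
  CH(CH3) → C:2 H:4
  CH2OC2H5 → C:3 H:7 O:1
Element totals:
  C: 10
  H: 21
  I: 1
  O: 2
Molecular formula: C10H21IO2.
Molar mass = 300.180 g/mol.
Mass from O: 2 × 15.999 = 31.998 g/mol.
%O = 31.998 / 300.180 × 100 = 10.66%.

10.66%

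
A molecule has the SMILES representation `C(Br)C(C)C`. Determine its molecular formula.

C4H9Br

Atom tally by fragment:
  BrCH2 → C:1 H:2 Br:1
  CH(CH3) → C:2 H:4
  CH3 → C:1 H:3
Element totals:
  C: 4
  H: 9
  Br: 1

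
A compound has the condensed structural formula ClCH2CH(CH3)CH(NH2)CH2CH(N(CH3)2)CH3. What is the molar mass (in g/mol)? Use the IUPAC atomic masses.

Element totals:
  C: 9
  H: 21
  Cl: 1
  N: 2
Molecular formula: C9H21ClN2.
  M = 9(12.011) + 21(1.008) + 35.45 + 2(14.007)
    = 108.099 + 21.168 + 35.450 + 28.014 = 192.731

192.73 g/mol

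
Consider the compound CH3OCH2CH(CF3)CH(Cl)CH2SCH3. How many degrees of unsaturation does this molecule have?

Element totals:
  C: 7
  H: 12
  Cl: 1
  F: 3
  O: 1
  S: 1
Molecular formula: C7H12ClF3OS.
DoU = (2C + 2 + N − H − X) / 2 = (2·7 + 2 + 0 − 12 − 4) / 2 = 0.

0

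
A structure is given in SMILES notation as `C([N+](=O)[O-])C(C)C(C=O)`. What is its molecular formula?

C5H9NO3

Atom tally by fragment:
  O2NCH2 → C:1 H:2 N:1 O:2
  CH(CH3) → C:2 H:4
  CH2CHO → C:2 H:3 O:1
Element totals:
  C: 5
  H: 9
  N: 1
  O: 3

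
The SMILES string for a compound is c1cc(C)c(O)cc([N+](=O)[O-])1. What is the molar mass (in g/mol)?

Atom tally by fragment:
  benzene ring core → C:6 H:6
  (− 3 ring H displaced by substituents)
  + CH3 → C:1 H:3
  + OH → O:1 H:1
  + NO2 → N:1 O:2
Element totals:
  C: 7
  H: 7
  N: 1
  O: 3
Molecular formula: C7H7NO3.
  M = 7(12.011) + 7(1.008) + 14.007 + 3(15.999)
    = 84.077 + 7.056 + 14.007 + 47.997 = 153.137

153.14 g/mol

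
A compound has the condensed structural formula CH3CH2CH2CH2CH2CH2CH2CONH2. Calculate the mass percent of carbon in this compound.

67.09%

Atom tally by fragment:
  CH3 → C:1 H:3
  CH2 → C:1 H:2
  CH2 → C:1 H:2
  CH2 → C:1 H:2
  CH2 → C:1 H:2
  CH2 → C:1 H:2
  CH2CONH2 → C:2 H:4 O:1 N:1
Element totals:
  C: 8
  H: 17
  N: 1
  O: 1
Molecular formula: C8H17NO.
Molar mass = 143.230 g/mol.
Mass from C: 8 × 12.011 = 96.088 g/mol.
%C = 96.088 / 143.230 × 100 = 67.09%.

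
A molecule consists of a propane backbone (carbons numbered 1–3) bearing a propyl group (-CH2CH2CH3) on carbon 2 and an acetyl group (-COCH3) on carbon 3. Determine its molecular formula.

Atom tally by fragment:
  CH3 → C:1 H:3
  CH(CH2CH2CH3) → C:4 H:8
  CH2COCH3 → C:3 H:5 O:1
Element totals:
  C: 8
  H: 16
  O: 1

C8H16O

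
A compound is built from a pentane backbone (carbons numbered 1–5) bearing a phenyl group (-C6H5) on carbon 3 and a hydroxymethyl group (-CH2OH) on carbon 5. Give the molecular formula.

Atom tally by fragment:
  CH3 → C:1 H:3
  CH2 → C:1 H:2
  CH(C6H5) → C:7 H:6
  CH2 → C:1 H:2
  CH2CH2OH → C:2 H:5 O:1
Element totals:
  C: 12
  H: 18
  O: 1

C12H18O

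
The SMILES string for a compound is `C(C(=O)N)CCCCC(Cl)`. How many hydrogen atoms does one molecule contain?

Atom tally by fragment:
  H2NOCCH2 → C:2 H:4 O:1 N:1
  CH2 → C:1 H:2
  CH2 → C:1 H:2
  CH2 → C:1 H:2
  CH2 → C:1 H:2
  CH2Cl → C:1 H:2 Cl:1
Element totals:
  C: 7
  H: 14
  Cl: 1
  N: 1
  O: 1

14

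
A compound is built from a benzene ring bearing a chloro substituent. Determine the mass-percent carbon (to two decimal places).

Atom tally by fragment:
  benzene ring core → C:6 H:6
  (− 1 ring H displaced by substituents)
  + Cl → Cl:1
Element totals:
  C: 6
  H: 5
  Cl: 1
Molecular formula: C6H5Cl.
Molar mass = 112.556 g/mol.
Mass from C: 6 × 12.011 = 72.066 g/mol.
%C = 72.066 / 112.556 × 100 = 64.03%.

64.03%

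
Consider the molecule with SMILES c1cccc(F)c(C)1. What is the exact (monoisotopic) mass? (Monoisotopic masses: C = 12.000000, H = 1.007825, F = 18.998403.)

Atom tally by fragment:
  benzene ring core → C:6 H:6
  (− 2 ring H displaced by substituents)
  + F → F:1
  + CH3 → C:1 H:3
Element totals:
  C: 7
  H: 7
  F: 1
Molecular formula: C7H7F.
  M = 7(12.0) + 7(1.007825) + 18.998403
    = 84.000000 + 7.054775 + 18.998403 = 110.053178

110.0532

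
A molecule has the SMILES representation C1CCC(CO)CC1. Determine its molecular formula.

Atom tally by fragment:
  cyclohexane ring core → C:6 H:12
  (− 1 ring H displaced by substituents)
  + CH2OH → C:1 H:3 O:1
Element totals:
  C: 7
  H: 14
  O: 1

C7H14O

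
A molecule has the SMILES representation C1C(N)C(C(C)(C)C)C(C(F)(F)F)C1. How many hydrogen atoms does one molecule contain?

Atom tally by fragment:
  cyclopentane ring core → C:5 H:10
  (− 3 ring H displaced by substituents)
  + NH2 → N:1 H:2
  + C(CH3)3 → C:4 H:9
  + CF3 → C:1 F:3
Element totals:
  C: 10
  H: 18
  F: 3
  N: 1

18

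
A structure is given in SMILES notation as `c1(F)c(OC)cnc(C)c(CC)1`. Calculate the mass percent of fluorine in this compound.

11.23%

Atom tally by fragment:
  pyridine ring core → C:5 H:5 N:1
  (− 4 ring H displaced by substituents)
  + F → F:1
  + OCH3 → C:1 H:3 O:1
  + CH3 → C:1 H:3
  + C2H5 → C:2 H:5
Element totals:
  C: 9
  H: 12
  F: 1
  N: 1
  O: 1
Molecular formula: C9H12FNO.
Molar mass = 169.199 g/mol.
Mass from F: 1 × 18.998 = 18.998 g/mol.
%F = 18.998 / 169.199 × 100 = 11.23%.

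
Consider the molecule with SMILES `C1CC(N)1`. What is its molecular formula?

C3H7N

Atom tally by fragment:
  cyclopropane ring core → C:3 H:6
  (− 1 ring H displaced by substituents)
  + NH2 → N:1 H:2
Element totals:
  C: 3
  H: 7
  N: 1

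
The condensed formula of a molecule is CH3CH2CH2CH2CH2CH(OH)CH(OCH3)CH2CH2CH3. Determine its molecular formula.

C11H24O2

Element totals:
  C: 11
  H: 24
  O: 2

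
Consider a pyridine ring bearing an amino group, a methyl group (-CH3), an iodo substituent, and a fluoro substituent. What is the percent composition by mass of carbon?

28.59%

Atom tally by fragment:
  pyridine ring core → C:5 H:5 N:1
  (− 4 ring H displaced by substituents)
  + NH2 → N:1 H:2
  + CH3 → C:1 H:3
  + I → I:1
  + F → F:1
Element totals:
  C: 6
  H: 6
  F: 1
  I: 1
  N: 2
Molecular formula: C6H6FIN2.
Molar mass = 252.030 g/mol.
Mass from C: 6 × 12.011 = 72.066 g/mol.
%C = 72.066 / 252.030 × 100 = 28.59%.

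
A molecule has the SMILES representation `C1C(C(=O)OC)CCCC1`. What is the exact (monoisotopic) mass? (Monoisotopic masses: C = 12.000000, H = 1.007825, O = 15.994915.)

Atom tally by fragment:
  cyclohexane ring core → C:6 H:12
  (− 1 ring H displaced by substituents)
  + COOCH3 → C:2 H:3 O:2
Element totals:
  C: 8
  H: 14
  O: 2
Molecular formula: C8H14O2.
  M = 8(12.0) + 14(1.007825) + 2(15.994915)
    = 96.000000 + 14.109550 + 31.989830 = 142.099380

142.0994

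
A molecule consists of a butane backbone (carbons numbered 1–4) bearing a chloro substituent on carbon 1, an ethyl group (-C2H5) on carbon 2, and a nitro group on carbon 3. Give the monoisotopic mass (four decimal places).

165.0557

Atom tally by fragment:
  ClCH2 → C:1 H:2 Cl:1
  CH(C2H5) → C:3 H:6
  CH(NO2) → C:1 H:1 N:1 O:2
  CH3 → C:1 H:3
Element totals:
  C: 6
  H: 12
  Cl: 1
  N: 1
  O: 2
Molecular formula: C6H12ClNO2.
  M = 6(12.0) + 12(1.007825) + 34.968853 + 14.003074 + 2(15.994915)
    = 72.000000 + 12.093900 + 34.968853 + 14.003074 + 31.989830 = 165.055657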